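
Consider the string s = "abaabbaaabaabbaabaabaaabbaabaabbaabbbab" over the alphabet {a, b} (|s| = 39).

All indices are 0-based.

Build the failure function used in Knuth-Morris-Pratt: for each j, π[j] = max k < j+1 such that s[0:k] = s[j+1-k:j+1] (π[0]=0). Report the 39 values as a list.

π[0] = 0
j=1 s[j]='b': π[1]=0 (border '')
j=2 s[j]='a': π[2]=1 (border 'a')
j=3 s[j]='a': k: 1→0; π[3]=1 (border 'a')
j=4 s[j]='b': π[4]=2 (border 'ab')
j=5 s[j]='b': k: 2→0; π[5]=0 (border '')
j=6 s[j]='a': π[6]=1 (border 'a')
j=7 s[j]='a': k: 1→0; π[7]=1 (border 'a')
j=8 s[j]='a': k: 1→0; π[8]=1 (border 'a')
j=9 s[j]='b': π[9]=2 (border 'ab')
j=10 s[j]='a': π[10]=3 (border 'aba')
j=11 s[j]='a': π[11]=4 (border 'abaa')
j=12 s[j]='b': π[12]=5 (border 'abaab')
j=13 s[j]='b': π[13]=6 (border 'abaabb')
j=14 s[j]='a': π[14]=7 (border 'abaabba')
j=15 s[j]='a': π[15]=8 (border 'abaabbaa')
j=16 s[j]='b': k: 8→1; π[16]=2 (border 'ab')
j=17 s[j]='a': π[17]=3 (border 'aba')
j=18 s[j]='a': π[18]=4 (border 'abaa')
j=19 s[j]='b': π[19]=5 (border 'abaab')
j=20 s[j]='a': k: 5→2; π[20]=3 (border 'aba')
j=21 s[j]='a': π[21]=4 (border 'abaa')
j=22 s[j]='a': k: 4→1→0; π[22]=1 (border 'a')
j=23 s[j]='b': π[23]=2 (border 'ab')
j=24 s[j]='b': k: 2→0; π[24]=0 (border '')
j=25 s[j]='a': π[25]=1 (border 'a')
j=26 s[j]='a': k: 1→0; π[26]=1 (border 'a')
j=27 s[j]='b': π[27]=2 (border 'ab')
j=28 s[j]='a': π[28]=3 (border 'aba')
j=29 s[j]='a': π[29]=4 (border 'abaa')
j=30 s[j]='b': π[30]=5 (border 'abaab')
j=31 s[j]='b': π[31]=6 (border 'abaabb')
j=32 s[j]='a': π[32]=7 (border 'abaabba')
j=33 s[j]='a': π[33]=8 (border 'abaabbaa')
j=34 s[j]='b': k: 8→1; π[34]=2 (border 'ab')
j=35 s[j]='b': k: 2→0; π[35]=0 (border '')
j=36 s[j]='b': π[36]=0 (border '')
j=37 s[j]='a': π[37]=1 (border 'a')
j=38 s[j]='b': π[38]=2 (border 'ab')

[0, 0, 1, 1, 2, 0, 1, 1, 1, 2, 3, 4, 5, 6, 7, 8, 2, 3, 4, 5, 3, 4, 1, 2, 0, 1, 1, 2, 3, 4, 5, 6, 7, 8, 2, 0, 0, 1, 2]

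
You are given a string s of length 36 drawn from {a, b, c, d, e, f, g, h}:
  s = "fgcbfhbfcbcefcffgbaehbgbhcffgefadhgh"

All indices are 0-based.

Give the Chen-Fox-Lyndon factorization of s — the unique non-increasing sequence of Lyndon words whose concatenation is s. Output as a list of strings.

emit factor 1: 'fg' (i=0, period=2)
emit factor 2: 'c' (i=2, period=1)
emit factor 3: 'bfh' (i=3, period=3)
emit factor 4: 'bfc' (i=6, period=3)
emit factor 5: 'bcefcffg' (i=9, period=8)
emit factor 6: 'b' (i=17, period=1)
emit factor 7: 'aehbgbhcffgef' (i=18, period=13)
emit factor 8: 'adhgh' (i=31, period=5)

["fg", "c", "bfh", "bfc", "bcefcffg", "b", "aehbgbhcffgef", "adhgh"]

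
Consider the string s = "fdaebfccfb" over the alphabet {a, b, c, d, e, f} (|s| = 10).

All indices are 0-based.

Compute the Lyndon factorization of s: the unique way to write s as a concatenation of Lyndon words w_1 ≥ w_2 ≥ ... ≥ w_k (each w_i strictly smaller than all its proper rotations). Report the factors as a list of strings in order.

emit factor 1: 'f' (i=0, period=1)
emit factor 2: 'd' (i=1, period=1)
emit factor 3: 'aebfccfb' (i=2, period=8)

["f", "d", "aebfccfb"]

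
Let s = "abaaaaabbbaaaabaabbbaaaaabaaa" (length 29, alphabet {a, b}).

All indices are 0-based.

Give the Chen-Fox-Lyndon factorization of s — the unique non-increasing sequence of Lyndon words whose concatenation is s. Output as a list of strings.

emit factor 1: 'ab' (i=0, period=2)
emit factor 2: 'aaaaabbbaaaabaabbb' (i=2, period=18)
emit factor 3: 'aaaaab' (i=20, period=6)
emit factor 4: 'a' (i=26, period=1)
emit factor 5: 'a' (i=27, period=1)
emit factor 6: 'a' (i=28, period=1)

["ab", "aaaaabbbaaaabaabbb", "aaaaab", "a", "a", "a"]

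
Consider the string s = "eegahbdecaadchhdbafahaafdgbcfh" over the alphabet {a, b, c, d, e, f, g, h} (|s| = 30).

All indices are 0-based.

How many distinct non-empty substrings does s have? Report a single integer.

440

sorted suffixes:
  #0 SA[0]=9  'aadchhdbafahaafdgbcfh'
  #1 SA[1]=21  'aafdgbcfh'
  #2 SA[2]=10  'adchhdbafahaafdgbcfh'
  #3 SA[3]=17  'afahaafdgbcfh'
  #4 SA[4]=22  'afdgbcfh'
  #5 SA[5]=19  'ahaafdgbcfh'
  #6 SA[6]=3  'ahbdecaadchhdbafahaafdgbcfh'
  #7 SA[7]=16  'bafahaafdgbcfh'
  #8 SA[8]=26  'bcfh'
  #9 SA[9]=5  'bdecaadchhdbafahaafdgbcfh'
  #10 SA[10]=8  'caadchhdbafahaafdgbcfh'
  #11 SA[11]=27  'cfh'
  #12 SA[12]=12  'chhdbafahaafdgbcfh'
  #13 SA[13]=15  'dbafahaafdgbcfh'
  #14 SA[14]=11  'dchhdbafahaafdgbcfh'
  #15 SA[15]=6  'decaadchhdbafahaafdgbcfh'
  #16 SA[16]=24  'dgbcfh'
  #17 SA[17]=7  'ecaadchhdbafahaafdgbcfh'
  #18 SA[18]=0  'eegahbdecaadchhdbafahaafdgbcfh'
  #19 SA[19]=1  'egahbdecaadchhdbafahaafdgbcfh'
  #20 SA[20]=18  'fahaafdgbcfh'
  #21 SA[21]=23  'fdgbcfh'
  #22 SA[22]=28  'fh'
  #23 SA[23]=2  'gahbdecaadchhdbafahaafdgbcfh'
  #24 SA[24]=25  'gbcfh'
  #25 SA[25]=29  'h'
  #26 SA[26]=20  'haafdgbcfh'
  #27 SA[27]=4  'hbdecaadchhdbafahaafdgbcfh'
  #28 SA[28]=14  'hdbafahaafdgbcfh'
  #29 SA[29]=13  'hhdbafahaafdgbcfh'

SA = [9, 21, 10, 17, 22, 19, 3, 16, 26, 5, 8, 27, 12, 15, 11, 6, 24, 7, 0, 1, 18, 23, 28, 2, 25, 29, 20, 4, 14, 13]
rank  pair      lcp
   1  s[9:],s[21:]  2  'aa'
   2  s[21:],s[10:]  1  'a'
   3  s[10:],s[17:]  1  'a'
   4  s[17:],s[22:]  2  'af'
   5  s[22:],s[19:]  1  'a'
   6  s[19:],s[3:]  2  'ah'
   7  s[3:],s[16:]  0  ''
   8  s[16:],s[26:]  1  'b'
   9  s[26:],s[5:]  1  'b'
  10  s[5:],s[8:]  0  ''
  11  s[8:],s[27:]  1  'c'
  12  s[27:],s[12:]  1  'c'
  13  s[12:],s[15:]  0  ''
  14  s[15:],s[11:]  1  'd'
  15  s[11:],s[6:]  1  'd'
  16  s[6:],s[24:]  1  'd'
  17  s[24:],s[7:]  0  ''
  18  s[7:],s[0:]  1  'e'
  19  s[0:],s[1:]  1  'e'
  20  s[1:],s[18:]  0  ''
  21  s[18:],s[23:]  1  'f'
  22  s[23:],s[28:]  1  'f'
  23  s[28:],s[2:]  0  ''
  24  s[2:],s[25:]  1  'g'
  25  s[25:],s[29:]  0  ''
  26  s[29:],s[20:]  1  'h'
  27  s[20:],s[4:]  1  'h'
  28  s[4:],s[14:]  1  'h'
  29  s[14:],s[13:]  1  'h'

n(n+1)/2 = 30·31/2 = 465
Σ LCP = 0 + 2 + 1 + 1 + 2 + 1 + 2 + 0 + 1 + 1 + 0 + 1 + 1 + 0 + 1 + 1 + 1 + 0 + 1 + 1 + 0 + 1 + 1 + 0 + 1 + 0 + 1 + 1 + 1 + 1 = 25
distinct = 465 − 25 = 440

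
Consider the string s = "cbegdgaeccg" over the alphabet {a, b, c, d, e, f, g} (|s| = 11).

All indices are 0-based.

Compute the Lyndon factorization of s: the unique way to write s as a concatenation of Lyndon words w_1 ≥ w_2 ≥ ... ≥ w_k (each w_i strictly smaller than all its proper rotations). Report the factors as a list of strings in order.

emit factor 1: 'c' (i=0, period=1)
emit factor 2: 'begdg' (i=1, period=5)
emit factor 3: 'aeccg' (i=6, period=5)

["c", "begdg", "aeccg"]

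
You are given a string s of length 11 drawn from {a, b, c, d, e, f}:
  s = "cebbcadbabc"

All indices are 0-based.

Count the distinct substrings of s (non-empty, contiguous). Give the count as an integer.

59

rank | idx | suffix
   0 |   8 | abc
   1 |   5 | adbabc
   2 |   7 | babc
   3 |   2 | bbcadbabc
   4 |   9 | bc
   5 |   3 | bcadbabc
   6 |  10 | c
   7 |   4 | cadbabc
   8 |   0 | cebbcadbabc
   9 |   6 | dbabc
  10 |   1 | ebbcadbabc

SA = [8, 5, 7, 2, 9, 3, 10, 4, 0, 6, 1]
[i] adj suffixes → lcp
  [1] 8/5 → 1 ('a')
  [2] 5/7 → 0 ('')
  [3] 7/2 → 1 ('b')
  [4] 2/9 → 1 ('b')
  [5] 9/3 → 2 ('bc')
  [6] 3/10 → 0 ('')
  [7] 10/4 → 1 ('c')
  [8] 4/0 → 1 ('c')
  [9] 0/6 → 0 ('')
  [10] 6/1 → 0 ('')

n(n+1)/2 = 11·12/2 = 66
Σ LCP = 0 + 1 + 0 + 1 + 1 + 2 + 0 + 1 + 1 + 0 + 0 = 7
distinct = 66 − 7 = 59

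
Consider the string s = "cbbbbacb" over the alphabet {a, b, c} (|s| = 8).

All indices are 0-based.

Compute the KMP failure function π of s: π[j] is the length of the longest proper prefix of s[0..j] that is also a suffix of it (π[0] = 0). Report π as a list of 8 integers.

[0, 0, 0, 0, 0, 0, 1, 2]

π[0] = 0
j=1 s[j]='b': π[1]=0 (border '')
j=2 s[j]='b': π[2]=0 (border '')
j=3 s[j]='b': π[3]=0 (border '')
j=4 s[j]='b': π[4]=0 (border '')
j=5 s[j]='a': π[5]=0 (border '')
j=6 s[j]='c': π[6]=1 (border 'c')
j=7 s[j]='b': π[7]=2 (border 'cb')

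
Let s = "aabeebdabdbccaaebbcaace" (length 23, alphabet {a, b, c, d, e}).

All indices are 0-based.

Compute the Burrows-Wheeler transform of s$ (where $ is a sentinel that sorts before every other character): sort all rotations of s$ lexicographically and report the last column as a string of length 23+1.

rank  rotation                  last
    0  $aabeebdabdbccaaebbcaace  e
    1  aabeebdabdbccaaebbcaace$  $
    2  aace$aabeebdabdbccaaebbc  c
    3  aaebbcaace$aabeebdabdbcc  c
    4  abdbccaaebbcaace$aabeebd  d
    5  abeebdabdbccaaebbcaace$a  a
    6  ace$aabeebdabdbccaaebbca  a
    7  aebbcaace$aabeebdabdbcca  a
    8  bbcaace$aabeebdabdbccaae  e
    9  bcaace$aabeebdabdbccaaeb  b
   10  bccaaebbcaace$aabeebdabd  d
   11  bdabdbccaaebbcaace$aabee  e
   12  bdbccaaebbcaace$aabeebda  a
   13  beebdabdbccaaebbcaace$aa  a
   14  caace$aabeebdabdbccaaebb  b
   15  caaebbcaace$aabeebdabdbc  c
   16  ccaaebbcaace$aabeebdabdb  b
   17  ce$aabeebdabdbccaaebbcaa  a
   18  dabdbccaaebbcaace$aabeeb  b
   19  dbccaaebbcaace$aabeebdab  b
   20  e$aabeebdabdbccaaebbcaac  c
   21  ebbcaace$aabeebdabdbccaa  a
   22  ebdabdbccaaebbcaace$aabe  e
   23  eebdabdbccaaebbcaace$aab  b

e$ccdaaaebdeaabcbabbcaeb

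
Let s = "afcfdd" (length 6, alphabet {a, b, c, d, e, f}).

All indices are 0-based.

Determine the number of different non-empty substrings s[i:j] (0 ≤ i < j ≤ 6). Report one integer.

sorted suffixes:
  #0 SA[0]=0  'afcfdd'
  #1 SA[1]=2  'cfdd'
  #2 SA[2]=5  'd'
  #3 SA[3]=4  'dd'
  #4 SA[4]=1  'fcfdd'
  #5 SA[5]=3  'fdd'

SA = [0, 2, 5, 4, 1, 3]
rank  pair      lcp
   1  s[0:],s[2:]  0  ''
   2  s[2:],s[5:]  0  ''
   3  s[5:],s[4:]  1  'd'
   4  s[4:],s[1:]  0  ''
   5  s[1:],s[3:]  1  'f'

n(n+1)/2 = 6·7/2 = 21
Σ LCP = 0 + 0 + 0 + 1 + 0 + 1 = 2
distinct = 21 − 2 = 19

19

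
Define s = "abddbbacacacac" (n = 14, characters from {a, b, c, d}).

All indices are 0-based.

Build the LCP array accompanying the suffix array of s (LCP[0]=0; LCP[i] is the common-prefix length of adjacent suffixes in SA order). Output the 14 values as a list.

[0, 1, 2, 4, 6, 0, 1, 1, 0, 1, 3, 5, 0, 1]

sorted suffixes:
  #0 SA[0]=0  'abddbbacacacac'
  #1 SA[1]=12  'ac'
  #2 SA[2]=10  'acac'
  #3 SA[3]=8  'acacac'
  #4 SA[4]=6  'acacacac'
  #5 SA[5]=5  'bacacacac'
  #6 SA[6]=4  'bbacacacac'
  #7 SA[7]=1  'bddbbacacacac'
  #8 SA[8]=13  'c'
  #9 SA[9]=11  'cac'
  #10 SA[10]=9  'cacac'
  #11 SA[11]=7  'cacacac'
  #12 SA[12]=3  'dbbacacacac'
  #13 SA[13]=2  'ddbbacacacac'

SA = [0, 12, 10, 8, 6, 5, 4, 1, 13, 11, 9, 7, 3, 2]
[i] adj suffixes → lcp
  [1] 0/12 → 1 ('a')
  [2] 12/10 → 2 ('ac')
  [3] 10/8 → 4 ('acac')
  [4] 8/6 → 6 ('acacac')
  [5] 6/5 → 0 ('')
  [6] 5/4 → 1 ('b')
  [7] 4/1 → 1 ('b')
  [8] 1/13 → 0 ('')
  [9] 13/11 → 1 ('c')
  [10] 11/9 → 3 ('cac')
  [11] 9/7 → 5 ('cacac')
  [12] 7/3 → 0 ('')
  [13] 3/2 → 1 ('d')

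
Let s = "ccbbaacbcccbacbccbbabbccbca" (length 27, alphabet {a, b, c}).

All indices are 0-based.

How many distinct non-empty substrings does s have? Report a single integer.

rank→(start, suffix):
  0 → (26, 'a')
  1 → (4, 'aacbcccbacbccbbabbccbca')
  2 → (19, 'abbccbca')
  3 → (12, 'acbccbbabbccbca')
  4 → (5, 'acbcccbacbccbbabbccbca')
  5 → (3, 'baacbcccbacbccbbabbccbca')
  6 → (18, 'babbccbca')
  7 → (11, 'bacbccbbabbccbca')
  8 → (2, 'bbaacbcccbacbccbbabbccbca')
  9 → (17, 'bbabbccbca')
  10 → (20, 'bbccbca')
  11 → (24, 'bca')
  12 → (14, 'bccbbabbccbca')
  13 → (21, 'bccbca')
  14 → (7, 'bcccbacbccbbabbccbca')
  15 → (25, 'ca')
  16 → (10, 'cbacbccbbabbccbca')
  17 → (1, 'cbbaacbcccbacbccbbabbccbca')
  18 → (16, 'cbbabbccbca')
  19 → (23, 'cbca')
  20 → (13, 'cbccbbabbccbca')
  21 → (6, 'cbcccbacbccbbabbccbca')
  22 → (9, 'ccbacbccbbabbccbca')
  23 → (0, 'ccbbaacbcccbacbccbbabbccbca')
  24 → (15, 'ccbbabbccbca')
  25 → (22, 'ccbca')
  26 → (8, 'cccbacbccbbabbccbca')

SA = [26, 4, 19, 12, 5, 3, 18, 11, 2, 17, 20, 24, 14, 21, 7, 25, 10, 1, 16, 23, 13, 6, 9, 0, 15, 22, 8]
[i] adj suffixes → lcp
  [1] 26/4 → 1 ('a')
  [2] 4/19 → 1 ('a')
  [3] 19/12 → 1 ('a')
  [4] 12/5 → 5 ('acbcc')
  [5] 5/3 → 0 ('')
  [6] 3/18 → 2 ('ba')
  [7] 18/11 → 2 ('ba')
  [8] 11/2 → 1 ('b')
  [9] 2/17 → 3 ('bba')
  [10] 17/20 → 2 ('bb')
  [11] 20/24 → 1 ('b')
  [12] 24/14 → 2 ('bc')
  [13] 14/21 → 4 ('bccb')
  [14] 21/7 → 3 ('bcc')
  [15] 7/25 → 0 ('')
  [16] 25/10 → 1 ('c')
  [17] 10/1 → 2 ('cb')
  [18] 1/16 → 4 ('cbba')
  [19] 16/23 → 2 ('cb')
  [20] 23/13 → 3 ('cbc')
  [21] 13/6 → 4 ('cbcc')
  [22] 6/9 → 1 ('c')
  [23] 9/0 → 3 ('ccb')
  [24] 0/15 → 5 ('ccbba')
  [25] 15/22 → 3 ('ccb')
  [26] 22/8 → 2 ('cc')

n(n+1)/2 = 27·28/2 = 378
Σ LCP = 0 + 1 + 1 + 1 + 5 + 0 + 2 + 2 + 1 + 3 + 2 + 1 + 2 + 4 + 3 + 0 + 1 + 2 + 4 + 2 + 3 + 4 + 1 + 3 + 5 + 3 + 2 = 58
distinct = 378 − 58 = 320

320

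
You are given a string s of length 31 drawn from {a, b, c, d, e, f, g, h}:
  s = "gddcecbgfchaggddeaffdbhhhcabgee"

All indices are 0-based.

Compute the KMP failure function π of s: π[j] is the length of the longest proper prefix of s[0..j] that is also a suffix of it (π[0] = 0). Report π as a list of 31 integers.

[0, 0, 0, 0, 0, 0, 0, 1, 0, 0, 0, 0, 1, 1, 2, 3, 0, 0, 0, 0, 0, 0, 0, 0, 0, 0, 0, 0, 1, 0, 0]

π[0] = 0
j=1 s[j]='d': π[1]=0 (border '')
j=2 s[j]='d': π[2]=0 (border '')
j=3 s[j]='c': π[3]=0 (border '')
j=4 s[j]='e': π[4]=0 (border '')
j=5 s[j]='c': π[5]=0 (border '')
j=6 s[j]='b': π[6]=0 (border '')
j=7 s[j]='g': π[7]=1 (border 'g')
j=8 s[j]='f': k: 1→0; π[8]=0 (border '')
j=9 s[j]='c': π[9]=0 (border '')
j=10 s[j]='h': π[10]=0 (border '')
j=11 s[j]='a': π[11]=0 (border '')
j=12 s[j]='g': π[12]=1 (border 'g')
j=13 s[j]='g': k: 1→0; π[13]=1 (border 'g')
j=14 s[j]='d': π[14]=2 (border 'gd')
j=15 s[j]='d': π[15]=3 (border 'gdd')
j=16 s[j]='e': k: 3→0; π[16]=0 (border '')
j=17 s[j]='a': π[17]=0 (border '')
j=18 s[j]='f': π[18]=0 (border '')
j=19 s[j]='f': π[19]=0 (border '')
j=20 s[j]='d': π[20]=0 (border '')
j=21 s[j]='b': π[21]=0 (border '')
j=22 s[j]='h': π[22]=0 (border '')
j=23 s[j]='h': π[23]=0 (border '')
j=24 s[j]='h': π[24]=0 (border '')
j=25 s[j]='c': π[25]=0 (border '')
j=26 s[j]='a': π[26]=0 (border '')
j=27 s[j]='b': π[27]=0 (border '')
j=28 s[j]='g': π[28]=1 (border 'g')
j=29 s[j]='e': k: 1→0; π[29]=0 (border '')
j=30 s[j]='e': π[30]=0 (border '')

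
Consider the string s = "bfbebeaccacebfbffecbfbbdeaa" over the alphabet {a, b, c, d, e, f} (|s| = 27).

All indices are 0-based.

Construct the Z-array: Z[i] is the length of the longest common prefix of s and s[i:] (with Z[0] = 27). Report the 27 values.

[27, 0, 1, 0, 1, 0, 0, 0, 0, 0, 0, 0, 3, 0, 2, 0, 0, 0, 0, 3, 0, 1, 1, 0, 0, 0, 0]

Z[0]=27
i=1: outside box; Z[1]=0
i=2: outside box; Z[2]=1 scan→box=[2,3)
i=3: outside box; Z[3]=0
i=4: outside box; Z[4]=1 scan→box=[4,5)
i=5: outside box; Z[5]=0
i=6: outside box; Z[6]=0
i=7: outside box; Z[7]=0
i=8: outside box; Z[8]=0
i=9: outside box; Z[9]=0
i=10: outside box; Z[10]=0
i=11: outside box; Z[11]=0
i=12: outside box; Z[12]=3 scan→box=[12,15)
i=13: min(r-i=2, Z[1]=0)=0; Z[13]=0
i=14: min(r-i=1, Z[2]=1)=1; Z[14]=2 scan→box=[14,16)
i=15: min(r-i=1, Z[1]=0)=0; Z[15]=0
i=16: outside box; Z[16]=0
i=17: outside box; Z[17]=0
i=18: outside box; Z[18]=0
i=19: outside box; Z[19]=3 scan→box=[19,22)
i=20: min(r-i=2, Z[1]=0)=0; Z[20]=0
i=21: min(r-i=1, Z[2]=1)=1; Z[21]=1
i=22: outside box; Z[22]=1 scan→box=[22,23)
i=23: outside box; Z[23]=0
i=24: outside box; Z[24]=0
i=25: outside box; Z[25]=0
i=26: outside box; Z[26]=0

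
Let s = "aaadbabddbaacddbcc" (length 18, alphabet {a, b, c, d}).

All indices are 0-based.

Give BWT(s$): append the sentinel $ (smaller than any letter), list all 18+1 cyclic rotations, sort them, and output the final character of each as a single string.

c$babaadddacbadadbc

rank  rotation             last
    0  $aaadbabddbaacddbcc  c
    1  aaadbabddbaacddbcc$  $
    2  aacddbcc$aaadbabddb  b
    3  aadbabddbaacddbcc$a  a
    4  abddbaacddbcc$aaadb  b
    5  acddbcc$aaadbabddba  a
    6  adbabddbaacddbcc$aa  a
    7  baacddbcc$aaadbabdd  d
    8  babddbaacddbcc$aaad  d
    9  bcc$aaadbabddbaacdd  d
   10  bddbaacddbcc$aaadba  a
   11  c$aaadbabddbaacddbc  c
   12  cc$aaadbabddbaacddb  b
   13  cddbcc$aaadbabddbaa  a
   14  dbaacddbcc$aaadbabd  d
   15  dbabddbaacddbcc$aaa  a
   16  dbcc$aaadbabddbaacd  d
   17  ddbaacddbcc$aaadbab  b
   18  ddbcc$aaadbabddbaac  c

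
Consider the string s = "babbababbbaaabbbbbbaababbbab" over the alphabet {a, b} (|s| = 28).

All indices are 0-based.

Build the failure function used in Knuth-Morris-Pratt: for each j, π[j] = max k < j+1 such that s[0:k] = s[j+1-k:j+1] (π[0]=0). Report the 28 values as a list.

[0, 0, 1, 1, 2, 3, 2, 3, 4, 1, 2, 0, 0, 1, 1, 1, 1, 1, 1, 2, 0, 1, 2, 3, 4, 1, 2, 3]

π[0] = 0
j=1 s[j]='a': π[1]=0 (border '')
j=2 s[j]='b': π[2]=1 (border 'b')
j=3 s[j]='b': k: 1→0; π[3]=1 (border 'b')
j=4 s[j]='a': π[4]=2 (border 'ba')
j=5 s[j]='b': π[5]=3 (border 'bab')
j=6 s[j]='a': k: 3→1; π[6]=2 (border 'ba')
j=7 s[j]='b': π[7]=3 (border 'bab')
j=8 s[j]='b': π[8]=4 (border 'babb')
j=9 s[j]='b': k: 4→1→0; π[9]=1 (border 'b')
j=10 s[j]='a': π[10]=2 (border 'ba')
j=11 s[j]='a': k: 2→0; π[11]=0 (border '')
j=12 s[j]='a': π[12]=0 (border '')
j=13 s[j]='b': π[13]=1 (border 'b')
j=14 s[j]='b': k: 1→0; π[14]=1 (border 'b')
j=15 s[j]='b': k: 1→0; π[15]=1 (border 'b')
j=16 s[j]='b': k: 1→0; π[16]=1 (border 'b')
j=17 s[j]='b': k: 1→0; π[17]=1 (border 'b')
j=18 s[j]='b': k: 1→0; π[18]=1 (border 'b')
j=19 s[j]='a': π[19]=2 (border 'ba')
j=20 s[j]='a': k: 2→0; π[20]=0 (border '')
j=21 s[j]='b': π[21]=1 (border 'b')
j=22 s[j]='a': π[22]=2 (border 'ba')
j=23 s[j]='b': π[23]=3 (border 'bab')
j=24 s[j]='b': π[24]=4 (border 'babb')
j=25 s[j]='b': k: 4→1→0; π[25]=1 (border 'b')
j=26 s[j]='a': π[26]=2 (border 'ba')
j=27 s[j]='b': π[27]=3 (border 'bab')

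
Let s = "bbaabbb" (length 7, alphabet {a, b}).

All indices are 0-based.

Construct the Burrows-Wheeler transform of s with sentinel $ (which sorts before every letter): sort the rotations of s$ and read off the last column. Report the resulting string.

bbabbb$a

rank  rotation  last
    0  $bbaabbb  b
    1  aabbb$bb  b
    2  abbb$bba  a
    3  b$bbaabb  b
    4  baabbb$b  b
    5  bb$bbaab  b
    6  bbaabbb$  $
    7  bbb$bbaa  a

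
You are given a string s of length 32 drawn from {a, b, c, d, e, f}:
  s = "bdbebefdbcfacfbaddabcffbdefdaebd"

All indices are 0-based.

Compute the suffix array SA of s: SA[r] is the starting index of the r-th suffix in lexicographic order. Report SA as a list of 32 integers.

rank→(start, suffix):
  0 → (18, 'abcffbdefdaebd')
  1 → (11, 'acfbaddabcffbdefdaebd')
  2 → (15, 'addabcffbdefdaebd')
  3 → (28, 'aebd')
  4 → (14, 'baddabcffbdefdaebd')
  5 → (8, 'bcfacfbaddabcffbdefdaebd')
  6 → (19, 'bcffbdefdaebd')
  7 → (30, 'bd')
  8 → (0, 'bdbebefdbcfacfbaddabcffbdefdaebd')
  9 → (23, 'bdefdaebd')
  10 → (2, 'bebefdbcfacfbaddabcffbdefdaebd')
  11 → (4, 'befdbcfacfbaddabcffbdefdaebd')
  12 → (9, 'cfacfbaddabcffbdefdaebd')
  13 → (12, 'cfbaddabcffbdefdaebd')
  14 → (20, 'cffbdefdaebd')
  15 → (31, 'd')
  16 → (17, 'dabcffbdefdaebd')
  17 → (27, 'daebd')
  18 → (7, 'dbcfacfbaddabcffbdefdaebd')
  19 → (1, 'dbebefdbcfacfbaddabcffbdefdaebd')
  20 → (16, 'ddabcffbdefdaebd')
  21 → (24, 'defdaebd')
  22 → (29, 'ebd')
  23 → (3, 'ebefdbcfacfbaddabcffbdefdaebd')
  24 → (25, 'efdaebd')
  25 → (5, 'efdbcfacfbaddabcffbdefdaebd')
  26 → (10, 'facfbaddabcffbdefdaebd')
  27 → (13, 'fbaddabcffbdefdaebd')
  28 → (22, 'fbdefdaebd')
  29 → (26, 'fdaebd')
  30 → (6, 'fdbcfacfbaddabcffbdefdaebd')
  31 → (21, 'ffbdefdaebd')

[18, 11, 15, 28, 14, 8, 19, 30, 0, 23, 2, 4, 9, 12, 20, 31, 17, 27, 7, 1, 16, 24, 29, 3, 25, 5, 10, 13, 22, 26, 6, 21]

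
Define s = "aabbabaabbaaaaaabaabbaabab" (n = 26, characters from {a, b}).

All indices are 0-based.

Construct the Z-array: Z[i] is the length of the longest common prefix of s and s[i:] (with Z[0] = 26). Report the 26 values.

Z[0]=26
i=1: outside box; Z[1]=1 scan→box=[1,2)
i=2: outside box; Z[2]=0
i=3: outside box; Z[3]=0
i=4: outside box; Z[4]=1 scan→box=[4,5)
i=5: outside box; Z[5]=0
i=6: outside box; Z[6]=5 scan→box=[6,11)
i=7: min(r-i=4, Z[1]=1)=1; Z[7]=1
i=8: min(r-i=3, Z[2]=0)=0; Z[8]=0
i=9: min(r-i=2, Z[3]=0)=0; Z[9]=0
i=10: min(r-i=1, Z[4]=1)=1; Z[10]=2 scan→box=[10,12)
i=11: min(r-i=1, Z[1]=1)=1; Z[11]=2 scan→box=[11,13)
i=12: min(r-i=1, Z[1]=1)=1; Z[12]=2 scan→box=[12,14)
i=13: min(r-i=1, Z[1]=1)=1; Z[13]=2 scan→box=[13,15)
i=14: min(r-i=1, Z[1]=1)=1; Z[14]=3 scan→box=[14,17)
i=15: min(r-i=2, Z[1]=1)=1; Z[15]=1
i=16: min(r-i=1, Z[2]=0)=0; Z[16]=0
i=17: outside box; Z[17]=5 scan→box=[17,22)
i=18: min(r-i=4, Z[1]=1)=1; Z[18]=1
i=19: min(r-i=3, Z[2]=0)=0; Z[19]=0
i=20: min(r-i=2, Z[3]=0)=0; Z[20]=0
i=21: min(r-i=1, Z[4]=1)=1; Z[21]=3 scan→box=[21,24)
i=22: min(r-i=2, Z[1]=1)=1; Z[22]=1
i=23: min(r-i=1, Z[2]=0)=0; Z[23]=0
i=24: outside box; Z[24]=1 scan→box=[24,25)
i=25: outside box; Z[25]=0

[26, 1, 0, 0, 1, 0, 5, 1, 0, 0, 2, 2, 2, 2, 3, 1, 0, 5, 1, 0, 0, 3, 1, 0, 1, 0]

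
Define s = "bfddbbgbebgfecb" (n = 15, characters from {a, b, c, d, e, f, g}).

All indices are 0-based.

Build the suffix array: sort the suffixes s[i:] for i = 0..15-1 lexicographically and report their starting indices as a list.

[14, 4, 7, 0, 5, 9, 13, 3, 2, 8, 12, 1, 11, 6, 10]

sorted suffixes:
  #0 SA[0]=14  'b'
  #1 SA[1]=4  'bbgbebgfecb'
  #2 SA[2]=7  'bebgfecb'
  #3 SA[3]=0  'bfddbbgbebgfecb'
  #4 SA[4]=5  'bgbebgfecb'
  #5 SA[5]=9  'bgfecb'
  #6 SA[6]=13  'cb'
  #7 SA[7]=3  'dbbgbebgfecb'
  #8 SA[8]=2  'ddbbgbebgfecb'
  #9 SA[9]=8  'ebgfecb'
  #10 SA[10]=12  'ecb'
  #11 SA[11]=1  'fddbbgbebgfecb'
  #12 SA[12]=11  'fecb'
  #13 SA[13]=6  'gbebgfecb'
  #14 SA[14]=10  'gfecb'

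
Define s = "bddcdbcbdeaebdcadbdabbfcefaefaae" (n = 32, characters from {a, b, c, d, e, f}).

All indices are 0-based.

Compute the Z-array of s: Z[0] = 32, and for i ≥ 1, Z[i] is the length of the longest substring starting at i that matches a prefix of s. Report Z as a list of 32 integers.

[32, 0, 0, 0, 0, 1, 0, 2, 0, 0, 0, 0, 2, 0, 0, 0, 0, 2, 0, 0, 1, 1, 0, 0, 0, 0, 0, 0, 0, 0, 0, 0]

Z[0]=32
i=1: fresh scan; Z[1]=0
i=2: fresh scan; Z[2]=0
i=3: fresh scan; Z[3]=0
i=4: fresh scan; Z[4]=0
i=5: fresh scan; Z[5]=1 extend→box=[5,6)
i=6: fresh scan; Z[6]=0
i=7: fresh scan; Z[7]=2 extend→box=[7,9)
i=8: min(r-i=1, Z[1]=0)=0; Z[8]=0
i=9: fresh scan; Z[9]=0
i=10: fresh scan; Z[10]=0
i=11: fresh scan; Z[11]=0
i=12: fresh scan; Z[12]=2 extend→box=[12,14)
i=13: min(r-i=1, Z[1]=0)=0; Z[13]=0
i=14: fresh scan; Z[14]=0
i=15: fresh scan; Z[15]=0
i=16: fresh scan; Z[16]=0
i=17: fresh scan; Z[17]=2 extend→box=[17,19)
i=18: min(r-i=1, Z[1]=0)=0; Z[18]=0
i=19: fresh scan; Z[19]=0
i=20: fresh scan; Z[20]=1 extend→box=[20,21)
i=21: fresh scan; Z[21]=1 extend→box=[21,22)
i=22: fresh scan; Z[22]=0
i=23: fresh scan; Z[23]=0
i=24: fresh scan; Z[24]=0
i=25: fresh scan; Z[25]=0
i=26: fresh scan; Z[26]=0
i=27: fresh scan; Z[27]=0
i=28: fresh scan; Z[28]=0
i=29: fresh scan; Z[29]=0
i=30: fresh scan; Z[30]=0
i=31: fresh scan; Z[31]=0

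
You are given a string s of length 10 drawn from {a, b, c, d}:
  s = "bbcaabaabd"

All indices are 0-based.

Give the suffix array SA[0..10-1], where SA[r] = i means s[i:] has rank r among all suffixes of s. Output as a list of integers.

rank | idx | suffix
   0 |   3 | aabaabd
   1 |   6 | aabd
   2 |   4 | abaabd
   3 |   7 | abd
   4 |   5 | baabd
   5 |   0 | bbcaabaabd
   6 |   1 | bcaabaabd
   7 |   8 | bd
   8 |   2 | caabaabd
   9 |   9 | d

[3, 6, 4, 7, 5, 0, 1, 8, 2, 9]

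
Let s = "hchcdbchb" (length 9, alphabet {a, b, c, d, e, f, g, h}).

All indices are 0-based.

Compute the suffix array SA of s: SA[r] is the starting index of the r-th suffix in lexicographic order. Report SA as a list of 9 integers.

[8, 5, 3, 6, 1, 4, 7, 2, 0]

rank | idx | suffix
   0 |   8 | b
   1 |   5 | bchb
   2 |   3 | cdbchb
   3 |   6 | chb
   4 |   1 | chcdbchb
   5 |   4 | dbchb
   6 |   7 | hb
   7 |   2 | hcdbchb
   8 |   0 | hchcdbchb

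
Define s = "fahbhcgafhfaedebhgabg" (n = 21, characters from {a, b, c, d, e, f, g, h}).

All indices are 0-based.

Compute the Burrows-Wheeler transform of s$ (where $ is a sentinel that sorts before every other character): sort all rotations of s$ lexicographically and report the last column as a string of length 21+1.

rank  rotation                last
    0  $fahbhcgafhfaedebhgabg  g
    1  abg$fahbhcgafhfaedebhg  g
    2  aedebhgabg$fahbhcgafhf  f
    3  afhfaedebhgabg$fahbhcg  g
    4  ahbhcgafhfaedebhgabg$f  f
    5  bg$fahbhcgafhfaedebhga  a
    6  bhcgafhfaedebhgabg$fah  h
    7  bhgabg$fahbhcgafhfaede  e
    8  cgafhfaedebhgabg$fahbh  h
    9  debhgabg$fahbhcgafhfae  e
   10  ebhgabg$fahbhcgafhfaed  d
   11  edebhgabg$fahbhcgafhfa  a
   12  faedebhgabg$fahbhcgafh  h
   13  fahbhcgafhfaedebhgabg$  $
   14  fhfaedebhgabg$fahbhcga  a
   15  g$fahbhcgafhfaedebhgab  b
   16  gabg$fahbhcgafhfaedebh  h
   17  gafhfaedebhgabg$fahbhc  c
   18  hbhcgafhfaedebhgabg$fa  a
   19  hcgafhfaedebhgabg$fahb  b
   20  hfaedebhgabg$fahbhcgaf  f
   21  hgabg$fahbhcgafhfaedeb  b

ggfgfahehedah$abhcabfb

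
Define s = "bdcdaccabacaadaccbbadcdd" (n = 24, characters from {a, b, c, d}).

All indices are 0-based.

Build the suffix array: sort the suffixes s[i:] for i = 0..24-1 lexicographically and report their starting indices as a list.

[11, 7, 9, 4, 14, 12, 19, 8, 18, 17, 0, 10, 6, 16, 5, 15, 2, 21, 23, 3, 13, 1, 20, 22]

rank | idx | suffix
   0 |  11 | aadaccbbadcdd
   1 |   7 | abacaadaccbbadcdd
   2 |   9 | acaadaccbbadcdd
   3 |   4 | accabacaadaccbbadcdd
   4 |  14 | accbbadcdd
   5 |  12 | adaccbbadcdd
   6 |  19 | adcdd
   7 |   8 | bacaadaccbbadcdd
   8 |  18 | badcdd
   9 |  17 | bbadcdd
  10 |   0 | bdcdaccabacaadaccbbadcdd
  11 |  10 | caadaccbbadcdd
  12 |   6 | cabacaadaccbbadcdd
  13 |  16 | cbbadcdd
  14 |   5 | ccabacaadaccbbadcdd
  15 |  15 | ccbbadcdd
  16 |   2 | cdaccabacaadaccbbadcdd
  17 |  21 | cdd
  18 |  23 | d
  19 |   3 | daccabacaadaccbbadcdd
  20 |  13 | daccbbadcdd
  21 |   1 | dcdaccabacaadaccbbadcdd
  22 |  20 | dcdd
  23 |  22 | dd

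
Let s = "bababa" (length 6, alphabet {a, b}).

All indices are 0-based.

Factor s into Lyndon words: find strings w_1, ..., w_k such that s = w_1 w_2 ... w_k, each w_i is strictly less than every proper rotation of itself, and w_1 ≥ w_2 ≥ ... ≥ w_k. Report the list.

["b", "ab", "ab", "a"]

emit factor 1: 'b' (i=0, period=1)
emit factor 2: 'ab' (i=1, period=2)
emit factor 3: 'ab' (i=3, period=2)
emit factor 4: 'a' (i=5, period=1)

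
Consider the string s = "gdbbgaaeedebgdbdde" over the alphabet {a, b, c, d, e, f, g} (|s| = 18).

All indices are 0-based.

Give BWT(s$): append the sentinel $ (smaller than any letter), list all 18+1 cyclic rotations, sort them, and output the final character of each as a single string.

rank  rotation             last
    0  $gdbbgaaeedebgdbdde  e
    1  aaeedebgdbdde$gdbbg  g
    2  aeedebgdbdde$gdbbga  a
    3  bbgaaeedebgdbdde$gd  d
    4  bdde$gdbbgaaeedebgd  d
    5  bgaaeedebgdbdde$gdb  b
    6  bgdbdde$gdbbgaaeede  e
    7  dbbgaaeedebgdbdde$g  g
    8  dbdde$gdbbgaaeedebg  g
    9  dde$gdbbgaaeedebgdb  b
   10  de$gdbbgaaeedebgdbd  d
   11  debgdbdde$gdbbgaaee  e
   12  e$gdbbgaaeedebgdbdd  d
   13  ebgdbdde$gdbbgaaeed  d
   14  edebgdbdde$gdbbgaae  e
   15  eedebgdbdde$gdbbgaa  a
   16  gaaeedebgdbdde$gdbb  b
   17  gdbbgaaeedebgdbdde$  $
   18  gdbdde$gdbbgaaeedeb  b

egaddbeggbdeddeab$b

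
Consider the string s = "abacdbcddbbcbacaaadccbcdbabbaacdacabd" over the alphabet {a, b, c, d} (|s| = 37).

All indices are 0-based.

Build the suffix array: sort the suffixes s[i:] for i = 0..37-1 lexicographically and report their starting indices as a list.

sorted suffixes:
  #0 SA[0]=15  'aaadccbcdbabbaacdacabd'
  #1 SA[1]=28  'aacdacabd'
  #2 SA[2]=16  'aadccbcdbabbaacdacabd'
  #3 SA[3]=0  'abacdbcddbbcbacaaadccbcdbabbaacdacabd'
  #4 SA[4]=25  'abbaacdacabd'
  #5 SA[5]=34  'abd'
  #6 SA[6]=13  'acaaadccbcdbabbaacdacabd'
  #7 SA[7]=32  'acabd'
  #8 SA[8]=29  'acdacabd'
  #9 SA[9]=2  'acdbcddbbcbacaaadccbcdbabbaacdacabd'
  #10 SA[10]=17  'adccbcdbabbaacdacabd'
  #11 SA[11]=27  'baacdacabd'
  #12 SA[12]=24  'babbaacdacabd'
  #13 SA[13]=12  'bacaaadccbcdbabbaacdacabd'
  #14 SA[14]=1  'bacdbcddbbcbacaaadccbcdbabbaacdacabd'
  #15 SA[15]=26  'bbaacdacabd'
  #16 SA[16]=9  'bbcbacaaadccbcdbabbaacdacabd'
  #17 SA[17]=10  'bcbacaaadccbcdbabbaacdacabd'
  #18 SA[18]=21  'bcdbabbaacdacabd'
  #19 SA[19]=5  'bcddbbcbacaaadccbcdbabbaacdacabd'
  #20 SA[20]=35  'bd'
  #21 SA[21]=14  'caaadccbcdbabbaacdacabd'
  #22 SA[22]=33  'cabd'
  #23 SA[23]=11  'cbacaaadccbcdbabbaacdacabd'
  #24 SA[24]=20  'cbcdbabbaacdacabd'
  #25 SA[25]=19  'ccbcdbabbaacdacabd'
  #26 SA[26]=30  'cdacabd'
  #27 SA[27]=22  'cdbabbaacdacabd'
  #28 SA[28]=3  'cdbcddbbcbacaaadccbcdbabbaacdacabd'
  #29 SA[29]=6  'cddbbcbacaaadccbcdbabbaacdacabd'
  #30 SA[30]=36  'd'
  #31 SA[31]=31  'dacabd'
  #32 SA[32]=23  'dbabbaacdacabd'
  #33 SA[33]=8  'dbbcbacaaadccbcdbabbaacdacabd'
  #34 SA[34]=4  'dbcddbbcbacaaadccbcdbabbaacdacabd'
  #35 SA[35]=18  'dccbcdbabbaacdacabd'
  #36 SA[36]=7  'ddbbcbacaaadccbcdbabbaacdacabd'

[15, 28, 16, 0, 25, 34, 13, 32, 29, 2, 17, 27, 24, 12, 1, 26, 9, 10, 21, 5, 35, 14, 33, 11, 20, 19, 30, 22, 3, 6, 36, 31, 23, 8, 4, 18, 7]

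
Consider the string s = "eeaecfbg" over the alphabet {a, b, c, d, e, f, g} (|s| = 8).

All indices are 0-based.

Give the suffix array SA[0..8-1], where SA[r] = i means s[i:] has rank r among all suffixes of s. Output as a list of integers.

[2, 6, 4, 1, 3, 0, 5, 7]

rank→(start, suffix):
  0 → (2, 'aecfbg')
  1 → (6, 'bg')
  2 → (4, 'cfbg')
  3 → (1, 'eaecfbg')
  4 → (3, 'ecfbg')
  5 → (0, 'eeaecfbg')
  6 → (5, 'fbg')
  7 → (7, 'g')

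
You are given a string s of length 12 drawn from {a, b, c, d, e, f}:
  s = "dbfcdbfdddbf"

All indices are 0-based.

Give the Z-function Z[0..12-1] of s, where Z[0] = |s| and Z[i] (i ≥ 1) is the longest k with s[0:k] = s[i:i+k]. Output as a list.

[12, 0, 0, 0, 3, 0, 0, 1, 1, 3, 0, 0]

Z[0]=12
i=1: outside box; Z[1]=0
i=2: outside box; Z[2]=0
i=3: outside box; Z[3]=0
i=4: outside box; Z[4]=3 scan→box=[4,7)
i=5: min(r-i=2, Z[1]=0)=0; Z[5]=0
i=6: min(r-i=1, Z[2]=0)=0; Z[6]=0
i=7: outside box; Z[7]=1 scan→box=[7,8)
i=8: outside box; Z[8]=1 scan→box=[8,9)
i=9: outside box; Z[9]=3 scan→box=[9,12)
i=10: min(r-i=2, Z[1]=0)=0; Z[10]=0
i=11: min(r-i=1, Z[2]=0)=0; Z[11]=0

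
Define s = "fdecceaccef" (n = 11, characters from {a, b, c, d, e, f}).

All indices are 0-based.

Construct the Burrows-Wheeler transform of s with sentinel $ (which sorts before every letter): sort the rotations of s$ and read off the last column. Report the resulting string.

feeaccfcdce$

rank  rotation      last
    0  $fdecceaccef  f
    1  accef$fdecce  e
    2  cceaccef$fde  e
    3  ccef$fdeccea  a
    4  ceaccef$fdec  c
    5  cef$fdecceac  c
    6  decceaccef$f  f
    7  eaccef$fdecc  c
    8  ecceaccef$fd  d
    9  ef$fdecceacc  c
   10  f$fdecceacce  e
   11  fdecceaccef$  $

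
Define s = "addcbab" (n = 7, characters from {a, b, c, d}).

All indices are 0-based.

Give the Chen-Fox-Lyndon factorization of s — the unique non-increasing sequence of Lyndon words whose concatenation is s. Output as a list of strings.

emit factor 1: 'addcb' (i=0, period=5)
emit factor 2: 'ab' (i=5, period=2)

["addcb", "ab"]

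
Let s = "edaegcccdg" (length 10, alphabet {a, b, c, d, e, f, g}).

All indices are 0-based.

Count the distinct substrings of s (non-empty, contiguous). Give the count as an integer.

49

rank | idx | suffix
   0 |   2 | aegcccdg
   1 |   5 | cccdg
   2 |   6 | ccdg
   3 |   7 | cdg
   4 |   1 | daegcccdg
   5 |   8 | dg
   6 |   0 | edaegcccdg
   7 |   3 | egcccdg
   8 |   9 | g
   9 |   4 | gcccdg

SA = [2, 5, 6, 7, 1, 8, 0, 3, 9, 4]
i: (SA[i-1],SA[i]) lcp shared
  1: (2,5) 0 ''
  2: (5,6) 2 'cc'
  3: (6,7) 1 'c'
  4: (7,1) 0 ''
  5: (1,8) 1 'd'
  6: (8,0) 0 ''
  7: (0,3) 1 'e'
  8: (3,9) 0 ''
  9: (9,4) 1 'g'

n(n+1)/2 = 10·11/2 = 55
Σ LCP = 0 + 0 + 2 + 1 + 0 + 1 + 0 + 1 + 0 + 1 = 6
distinct = 55 − 6 = 49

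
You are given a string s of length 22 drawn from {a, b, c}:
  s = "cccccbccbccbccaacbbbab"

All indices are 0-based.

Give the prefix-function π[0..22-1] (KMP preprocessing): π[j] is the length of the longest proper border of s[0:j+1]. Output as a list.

π[0] = 0
j=1 s[j]='c': π[1]=1 (border 'c')
j=2 s[j]='c': π[2]=2 (border 'cc')
j=3 s[j]='c': π[3]=3 (border 'ccc')
j=4 s[j]='c': π[4]=4 (border 'cccc')
j=5 s[j]='b': k: 4→3→2→1→0; π[5]=0 (border '')
j=6 s[j]='c': π[6]=1 (border 'c')
j=7 s[j]='c': π[7]=2 (border 'cc')
j=8 s[j]='b': k: 2→1→0; π[8]=0 (border '')
j=9 s[j]='c': π[9]=1 (border 'c')
j=10 s[j]='c': π[10]=2 (border 'cc')
j=11 s[j]='b': k: 2→1→0; π[11]=0 (border '')
j=12 s[j]='c': π[12]=1 (border 'c')
j=13 s[j]='c': π[13]=2 (border 'cc')
j=14 s[j]='a': k: 2→1→0; π[14]=0 (border '')
j=15 s[j]='a': π[15]=0 (border '')
j=16 s[j]='c': π[16]=1 (border 'c')
j=17 s[j]='b': k: 1→0; π[17]=0 (border '')
j=18 s[j]='b': π[18]=0 (border '')
j=19 s[j]='b': π[19]=0 (border '')
j=20 s[j]='a': π[20]=0 (border '')
j=21 s[j]='b': π[21]=0 (border '')

[0, 1, 2, 3, 4, 0, 1, 2, 0, 1, 2, 0, 1, 2, 0, 0, 1, 0, 0, 0, 0, 0]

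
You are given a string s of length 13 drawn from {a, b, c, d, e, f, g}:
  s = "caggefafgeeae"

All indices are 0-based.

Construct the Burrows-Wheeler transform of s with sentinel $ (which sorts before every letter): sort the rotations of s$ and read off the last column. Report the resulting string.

eefc$aeggeafga

rank  rotation        last
    0  $caggefafgeeae  e
    1  ae$caggefafgee  e
    2  afgeeae$caggef  f
    3  aggefafgeeae$c  c
    4  caggefafgeeae$  $
    5  e$caggefafgeea  a
    6  eae$caggefafge  e
    7  eeae$caggefafg  g
    8  efafgeeae$cagg  g
    9  fafgeeae$cagge  e
   10  fgeeae$caggefa  a
   11  geeae$caggefaf  f
   12  gefafgeeae$cag  g
   13  ggefafgeeae$ca  a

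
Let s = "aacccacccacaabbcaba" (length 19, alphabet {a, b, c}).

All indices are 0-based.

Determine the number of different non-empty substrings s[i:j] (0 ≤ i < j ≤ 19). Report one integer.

sorted suffixes:
  #0 SA[0]=18  'a'
  #1 SA[1]=11  'aabbcaba'
  #2 SA[2]=0  'aacccacccacaabbcaba'
  #3 SA[3]=16  'aba'
  #4 SA[4]=12  'abbcaba'
  #5 SA[5]=9  'acaabbcaba'
  #6 SA[6]=5  'acccacaabbcaba'
  #7 SA[7]=1  'acccacccacaabbcaba'
  #8 SA[8]=17  'ba'
  #9 SA[9]=13  'bbcaba'
  #10 SA[10]=14  'bcaba'
  #11 SA[11]=10  'caabbcaba'
  #12 SA[12]=15  'caba'
  #13 SA[13]=8  'cacaabbcaba'
  #14 SA[14]=4  'cacccacaabbcaba'
  #15 SA[15]=7  'ccacaabbcaba'
  #16 SA[16]=3  'ccacccacaabbcaba'
  #17 SA[17]=6  'cccacaabbcaba'
  #18 SA[18]=2  'cccacccacaabbcaba'

SA = [18, 11, 0, 16, 12, 9, 5, 1, 17, 13, 14, 10, 15, 8, 4, 7, 3, 6, 2]
i: (SA[i-1],SA[i]) lcp shared
  1: (18,11) 1 'a'
  2: (11,0) 2 'aa'
  3: (0,16) 1 'a'
  4: (16,12) 2 'ab'
  5: (12,9) 1 'a'
  6: (9,5) 2 'ac'
  7: (5,1) 6 'acccac'
  8: (1,17) 0 ''
  9: (17,13) 1 'b'
  10: (13,14) 1 'b'
  11: (14,10) 0 ''
  12: (10,15) 2 'ca'
  13: (15,8) 2 'ca'
  14: (8,4) 3 'cac'
  15: (4,7) 1 'c'
  16: (7,3) 4 'ccac'
  17: (3,6) 2 'cc'
  18: (6,2) 5 'cccac'

n(n+1)/2 = 19·20/2 = 190
Σ LCP = 0 + 1 + 2 + 1 + 2 + 1 + 2 + 6 + 0 + 1 + 1 + 0 + 2 + 2 + 3 + 1 + 4 + 2 + 5 = 36
distinct = 190 − 36 = 154

154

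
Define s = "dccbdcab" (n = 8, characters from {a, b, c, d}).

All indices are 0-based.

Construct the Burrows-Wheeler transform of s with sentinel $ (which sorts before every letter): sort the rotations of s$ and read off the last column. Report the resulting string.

bcacdcdb$

rank  rotation   last
    0  $dccbdcab  b
    1  ab$dccbdc  c
    2  b$dccbdca  a
    3  bdcab$dcc  c
    4  cab$dccbd  d
    5  cbdcab$dc  c
    6  ccbdcab$d  d
    7  dcab$dccb  b
    8  dccbdcab$  $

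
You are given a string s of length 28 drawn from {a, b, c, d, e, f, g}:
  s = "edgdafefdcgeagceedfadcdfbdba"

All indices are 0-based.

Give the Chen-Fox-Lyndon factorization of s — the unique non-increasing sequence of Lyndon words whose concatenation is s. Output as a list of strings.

emit factor 1: 'e' (i=0, period=1)
emit factor 2: 'dg' (i=1, period=2)
emit factor 3: 'd' (i=3, period=1)
emit factor 4: 'afefdcgeagceedf' (i=4, period=15)
emit factor 5: 'adcdfbdb' (i=19, period=8)
emit factor 6: 'a' (i=27, period=1)

["e", "dg", "d", "afefdcgeagceedf", "adcdfbdb", "a"]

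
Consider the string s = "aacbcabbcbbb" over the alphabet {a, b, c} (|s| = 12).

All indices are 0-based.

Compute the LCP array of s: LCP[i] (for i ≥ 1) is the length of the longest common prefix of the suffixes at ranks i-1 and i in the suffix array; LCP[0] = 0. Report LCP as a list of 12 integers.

rank→(start, suffix):
  0 → (0, 'aacbcabbcbbb')
  1 → (5, 'abbcbbb')
  2 → (1, 'acbcabbcbbb')
  3 → (11, 'b')
  4 → (10, 'bb')
  5 → (9, 'bbb')
  6 → (6, 'bbcbbb')
  7 → (3, 'bcabbcbbb')
  8 → (7, 'bcbbb')
  9 → (4, 'cabbcbbb')
  10 → (8, 'cbbb')
  11 → (2, 'cbcabbcbbb')

SA = [0, 5, 1, 11, 10, 9, 6, 3, 7, 4, 8, 2]
i: (SA[i-1],SA[i]) lcp shared
  1: (0,5) 1 'a'
  2: (5,1) 1 'a'
  3: (1,11) 0 ''
  4: (11,10) 1 'b'
  5: (10,9) 2 'bb'
  6: (9,6) 2 'bb'
  7: (6,3) 1 'b'
  8: (3,7) 2 'bc'
  9: (7,4) 0 ''
  10: (4,8) 1 'c'
  11: (8,2) 2 'cb'

[0, 1, 1, 0, 1, 2, 2, 1, 2, 0, 1, 2]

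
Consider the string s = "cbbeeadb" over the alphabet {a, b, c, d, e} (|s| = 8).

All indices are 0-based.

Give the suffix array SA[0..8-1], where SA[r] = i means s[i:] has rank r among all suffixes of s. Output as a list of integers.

sorted suffixes:
  #0 SA[0]=5  'adb'
  #1 SA[1]=7  'b'
  #2 SA[2]=1  'bbeeadb'
  #3 SA[3]=2  'beeadb'
  #4 SA[4]=0  'cbbeeadb'
  #5 SA[5]=6  'db'
  #6 SA[6]=4  'eadb'
  #7 SA[7]=3  'eeadb'

[5, 7, 1, 2, 0, 6, 4, 3]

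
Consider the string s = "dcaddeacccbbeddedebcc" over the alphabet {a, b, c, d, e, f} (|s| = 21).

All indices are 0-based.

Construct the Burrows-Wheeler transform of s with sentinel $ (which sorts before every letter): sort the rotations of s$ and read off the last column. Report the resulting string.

rank  rotation                last
    0  $dcaddeacccbbeddedebcc  c
    1  acccbbeddedebcc$dcadde  e
    2  addeacccbbeddedebcc$dc  c
    3  bbeddedebcc$dcaddeaccc  c
    4  bcc$dcaddeacccbbeddede  e
    5  beddedebcc$dcaddeacccb  b
    6  c$dcaddeacccbbeddedebc  c
    7  caddeacccbbeddedebcc$d  d
    8  cbbeddedebcc$dcaddeacc  c
    9  cc$dcaddeacccbbeddedeb  b
   10  ccbbeddedebcc$dcaddeac  c
   11  cccbbeddedebcc$dcaddea  a
   12  dcaddeacccbbeddedebcc$  $
   13  ddeacccbbeddedebcc$dca  a
   14  ddedebcc$dcaddeacccbbe  e
   15  deacccbbeddedebcc$dcad  d
   16  debcc$dcaddeacccbbedde  e
   17  dedebcc$dcaddeacccbbed  d
   18  eacccbbeddedebcc$dcadd  d
   19  ebcc$dcaddeacccbbedded  d
   20  eddedebcc$dcaddeacccbb  b
   21  edebcc$dcaddeacccbbedd  d

ceccebcdcbca$aededddbd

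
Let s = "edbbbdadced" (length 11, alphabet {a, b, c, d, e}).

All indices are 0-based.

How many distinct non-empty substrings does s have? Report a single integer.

58

sorted suffixes:
  #0 SA[0]=6  'adced'
  #1 SA[1]=2  'bbbdadced'
  #2 SA[2]=3  'bbdadced'
  #3 SA[3]=4  'bdadced'
  #4 SA[4]=8  'ced'
  #5 SA[5]=10  'd'
  #6 SA[6]=5  'dadced'
  #7 SA[7]=1  'dbbbdadced'
  #8 SA[8]=7  'dced'
  #9 SA[9]=9  'ed'
  #10 SA[10]=0  'edbbbdadced'

SA = [6, 2, 3, 4, 8, 10, 5, 1, 7, 9, 0]
i: (SA[i-1],SA[i]) lcp shared
  1: (6,2) 0 ''
  2: (2,3) 2 'bb'
  3: (3,4) 1 'b'
  4: (4,8) 0 ''
  5: (8,10) 0 ''
  6: (10,5) 1 'd'
  7: (5,1) 1 'd'
  8: (1,7) 1 'd'
  9: (7,9) 0 ''
  10: (9,0) 2 'ed'

n(n+1)/2 = 11·12/2 = 66
Σ LCP = 0 + 0 + 2 + 1 + 0 + 0 + 1 + 1 + 1 + 0 + 2 = 8
distinct = 66 − 8 = 58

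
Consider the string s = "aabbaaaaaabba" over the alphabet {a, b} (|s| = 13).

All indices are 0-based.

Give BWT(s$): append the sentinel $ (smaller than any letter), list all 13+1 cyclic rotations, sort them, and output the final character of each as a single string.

rank  rotation        last
    0  $aabbaaaaaabba  a
    1  a$aabbaaaaaabb  b
    2  aaaaaabba$aabb  b
    3  aaaaabba$aabba  a
    4  aaaabba$aabbaa  a
    5  aaabba$aabbaaa  a
    6  aabba$aabbaaaa  a
    7  aabbaaaaaabba$  $
    8  abba$aabbaaaaa  a
    9  abbaaaaaabba$a  a
   10  ba$aabbaaaaaab  b
   11  baaaaaabba$aab  b
   12  bba$aabbaaaaaa  a
   13  bbaaaaaabba$aa  a

abbaaaa$aabbaa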